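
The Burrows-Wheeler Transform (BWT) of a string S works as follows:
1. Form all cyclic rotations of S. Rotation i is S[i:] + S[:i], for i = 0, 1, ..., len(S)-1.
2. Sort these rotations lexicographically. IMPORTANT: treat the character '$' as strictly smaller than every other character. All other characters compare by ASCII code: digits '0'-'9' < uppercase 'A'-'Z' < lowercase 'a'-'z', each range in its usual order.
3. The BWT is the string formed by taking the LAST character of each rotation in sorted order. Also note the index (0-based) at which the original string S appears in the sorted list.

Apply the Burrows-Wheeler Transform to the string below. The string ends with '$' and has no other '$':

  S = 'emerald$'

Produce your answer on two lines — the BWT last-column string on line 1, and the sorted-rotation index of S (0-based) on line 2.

Answer: drl$maee
3

Derivation:
All 8 rotations (rotation i = S[i:]+S[:i]):
  rot[0] = emerald$
  rot[1] = merald$e
  rot[2] = erald$em
  rot[3] = rald$eme
  rot[4] = ald$emer
  rot[5] = ld$emera
  rot[6] = d$emeral
  rot[7] = $emerald
Sorted (with $ < everything):
  sorted[0] = $emerald  (last char: 'd')
  sorted[1] = ald$emer  (last char: 'r')
  sorted[2] = d$emeral  (last char: 'l')
  sorted[3] = emerald$  (last char: '$')
  sorted[4] = erald$em  (last char: 'm')
  sorted[5] = ld$emera  (last char: 'a')
  sorted[6] = merald$e  (last char: 'e')
  sorted[7] = rald$eme  (last char: 'e')
Last column: drl$maee
Original string S is at sorted index 3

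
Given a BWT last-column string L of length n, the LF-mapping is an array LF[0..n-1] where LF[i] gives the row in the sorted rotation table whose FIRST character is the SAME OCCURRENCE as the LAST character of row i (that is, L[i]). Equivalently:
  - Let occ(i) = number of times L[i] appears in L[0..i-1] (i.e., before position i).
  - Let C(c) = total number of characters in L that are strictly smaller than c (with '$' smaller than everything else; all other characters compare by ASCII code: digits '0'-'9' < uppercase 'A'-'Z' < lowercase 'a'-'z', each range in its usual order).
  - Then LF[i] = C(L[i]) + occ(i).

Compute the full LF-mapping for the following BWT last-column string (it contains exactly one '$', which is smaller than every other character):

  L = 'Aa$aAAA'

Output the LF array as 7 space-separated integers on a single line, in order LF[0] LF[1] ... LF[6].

Answer: 1 5 0 6 2 3 4

Derivation:
Char counts: '$':1, 'A':4, 'a':2
C (first-col start): C('$')=0, C('A')=1, C('a')=5
L[0]='A': occ=0, LF[0]=C('A')+0=1+0=1
L[1]='a': occ=0, LF[1]=C('a')+0=5+0=5
L[2]='$': occ=0, LF[2]=C('$')+0=0+0=0
L[3]='a': occ=1, LF[3]=C('a')+1=5+1=6
L[4]='A': occ=1, LF[4]=C('A')+1=1+1=2
L[5]='A': occ=2, LF[5]=C('A')+2=1+2=3
L[6]='A': occ=3, LF[6]=C('A')+3=1+3=4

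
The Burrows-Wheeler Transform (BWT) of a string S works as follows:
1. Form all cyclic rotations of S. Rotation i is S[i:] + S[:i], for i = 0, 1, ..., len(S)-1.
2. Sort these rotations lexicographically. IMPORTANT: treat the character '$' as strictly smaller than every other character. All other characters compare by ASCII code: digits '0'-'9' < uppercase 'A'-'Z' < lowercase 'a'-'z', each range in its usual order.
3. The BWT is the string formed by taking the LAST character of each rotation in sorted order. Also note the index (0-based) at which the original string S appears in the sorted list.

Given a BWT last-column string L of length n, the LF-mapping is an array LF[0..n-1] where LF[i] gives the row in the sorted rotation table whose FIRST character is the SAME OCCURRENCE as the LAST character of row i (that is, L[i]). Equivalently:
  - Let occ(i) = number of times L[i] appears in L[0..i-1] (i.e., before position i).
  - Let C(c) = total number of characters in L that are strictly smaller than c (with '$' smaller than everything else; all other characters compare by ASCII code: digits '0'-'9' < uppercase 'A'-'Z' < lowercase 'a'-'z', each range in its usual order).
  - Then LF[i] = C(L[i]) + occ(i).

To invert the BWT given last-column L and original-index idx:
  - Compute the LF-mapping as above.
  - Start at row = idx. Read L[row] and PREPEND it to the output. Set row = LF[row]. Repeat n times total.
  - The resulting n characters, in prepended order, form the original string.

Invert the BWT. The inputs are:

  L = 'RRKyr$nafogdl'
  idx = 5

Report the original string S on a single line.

LF mapping: 2 3 1 12 11 0 9 4 6 10 7 5 8
Walk LF starting at row 5, prepending L[row]:
  step 1: row=5, L[5]='$', prepend. Next row=LF[5]=0
  step 2: row=0, L[0]='R', prepend. Next row=LF[0]=2
  step 3: row=2, L[2]='K', prepend. Next row=LF[2]=1
  step 4: row=1, L[1]='R', prepend. Next row=LF[1]=3
  step 5: row=3, L[3]='y', prepend. Next row=LF[3]=12
  step 6: row=12, L[12]='l', prepend. Next row=LF[12]=8
  step 7: row=8, L[8]='f', prepend. Next row=LF[8]=6
  step 8: row=6, L[6]='n', prepend. Next row=LF[6]=9
  step 9: row=9, L[9]='o', prepend. Next row=LF[9]=10
  step 10: row=10, L[10]='g', prepend. Next row=LF[10]=7
  step 11: row=7, L[7]='a', prepend. Next row=LF[7]=4
  step 12: row=4, L[4]='r', prepend. Next row=LF[4]=11
  step 13: row=11, L[11]='d', prepend. Next row=LF[11]=5
Reversed output: dragonflyRKR$

Answer: dragonflyRKR$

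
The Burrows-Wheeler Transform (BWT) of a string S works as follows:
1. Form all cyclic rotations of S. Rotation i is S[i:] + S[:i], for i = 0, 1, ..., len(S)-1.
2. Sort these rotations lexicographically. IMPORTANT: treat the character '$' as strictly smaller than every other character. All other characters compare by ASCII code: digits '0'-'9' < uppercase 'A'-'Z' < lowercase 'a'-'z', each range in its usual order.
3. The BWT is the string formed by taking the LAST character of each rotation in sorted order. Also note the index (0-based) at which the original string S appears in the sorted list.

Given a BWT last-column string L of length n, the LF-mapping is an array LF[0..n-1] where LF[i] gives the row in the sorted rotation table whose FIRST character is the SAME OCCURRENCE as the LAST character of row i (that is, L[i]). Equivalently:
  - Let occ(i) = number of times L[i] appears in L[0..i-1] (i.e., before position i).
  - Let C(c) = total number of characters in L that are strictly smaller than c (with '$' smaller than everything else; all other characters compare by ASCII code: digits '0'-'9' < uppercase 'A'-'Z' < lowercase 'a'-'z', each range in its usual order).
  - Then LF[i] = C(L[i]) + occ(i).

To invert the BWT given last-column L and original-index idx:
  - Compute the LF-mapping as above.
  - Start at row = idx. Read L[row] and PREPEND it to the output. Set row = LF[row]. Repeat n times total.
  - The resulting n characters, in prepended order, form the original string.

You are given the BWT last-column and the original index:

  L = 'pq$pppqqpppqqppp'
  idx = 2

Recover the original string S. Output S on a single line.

LF mapping: 1 11 0 2 3 4 12 13 5 6 7 14 15 8 9 10
Walk LF starting at row 2, prepending L[row]:
  step 1: row=2, L[2]='$', prepend. Next row=LF[2]=0
  step 2: row=0, L[0]='p', prepend. Next row=LF[0]=1
  step 3: row=1, L[1]='q', prepend. Next row=LF[1]=11
  step 4: row=11, L[11]='q', prepend. Next row=LF[11]=14
  step 5: row=14, L[14]='p', prepend. Next row=LF[14]=9
  step 6: row=9, L[9]='p', prepend. Next row=LF[9]=6
  step 7: row=6, L[6]='q', prepend. Next row=LF[6]=12
  step 8: row=12, L[12]='q', prepend. Next row=LF[12]=15
  step 9: row=15, L[15]='p', prepend. Next row=LF[15]=10
  step 10: row=10, L[10]='p', prepend. Next row=LF[10]=7
  step 11: row=7, L[7]='q', prepend. Next row=LF[7]=13
  step 12: row=13, L[13]='p', prepend. Next row=LF[13]=8
  step 13: row=8, L[8]='p', prepend. Next row=LF[8]=5
  step 14: row=5, L[5]='p', prepend. Next row=LF[5]=4
  step 15: row=4, L[4]='p', prepend. Next row=LF[4]=3
  step 16: row=3, L[3]='p', prepend. Next row=LF[3]=2
Reversed output: pppppqppqqppqqp$

Answer: pppppqppqqppqqp$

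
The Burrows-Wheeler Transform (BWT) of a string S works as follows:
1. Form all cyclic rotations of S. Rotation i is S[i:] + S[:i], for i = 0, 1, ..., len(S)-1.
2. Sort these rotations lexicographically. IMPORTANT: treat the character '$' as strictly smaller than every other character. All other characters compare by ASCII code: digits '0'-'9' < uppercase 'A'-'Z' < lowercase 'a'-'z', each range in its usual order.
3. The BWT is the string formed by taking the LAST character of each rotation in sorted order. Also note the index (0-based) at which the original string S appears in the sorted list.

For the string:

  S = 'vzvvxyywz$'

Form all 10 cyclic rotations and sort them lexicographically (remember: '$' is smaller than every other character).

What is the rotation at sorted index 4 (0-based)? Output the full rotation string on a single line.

All 10 rotations (rotation i = S[i:]+S[:i]):
  rot[0] = vzvvxyywz$
  rot[1] = zvvxyywz$v
  rot[2] = vvxyywz$vz
  rot[3] = vxyywz$vzv
  rot[4] = xyywz$vzvv
  rot[5] = yywz$vzvvx
  rot[6] = ywz$vzvvxy
  rot[7] = wz$vzvvxyy
  rot[8] = z$vzvvxyyw
  rot[9] = $vzvvxyywz
Sorted (with $ < everything):
  sorted[0] = $vzvvxyywz
  sorted[1] = vvxyywz$vz
  sorted[2] = vxyywz$vzv
  sorted[3] = vzvvxyywz$
  sorted[4] = wz$vzvvxyy
  sorted[5] = xyywz$vzvv
  sorted[6] = ywz$vzvvxy
  sorted[7] = yywz$vzvvx
  sorted[8] = z$vzvvxyyw
  sorted[9] = zvvxyywz$v
sorted[4] = wz$vzvvxyy

Answer: wz$vzvvxyy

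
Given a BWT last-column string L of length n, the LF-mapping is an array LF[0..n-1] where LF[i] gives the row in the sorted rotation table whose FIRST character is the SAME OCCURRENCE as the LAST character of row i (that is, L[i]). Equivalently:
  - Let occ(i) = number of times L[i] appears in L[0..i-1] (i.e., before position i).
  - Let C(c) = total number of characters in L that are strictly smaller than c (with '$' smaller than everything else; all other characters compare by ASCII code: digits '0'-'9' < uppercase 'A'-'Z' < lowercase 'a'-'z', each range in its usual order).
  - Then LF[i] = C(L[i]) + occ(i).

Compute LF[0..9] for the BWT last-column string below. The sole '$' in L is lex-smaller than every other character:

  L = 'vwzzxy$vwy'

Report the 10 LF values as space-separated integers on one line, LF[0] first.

Answer: 1 3 8 9 5 6 0 2 4 7

Derivation:
Char counts: '$':1, 'v':2, 'w':2, 'x':1, 'y':2, 'z':2
C (first-col start): C('$')=0, C('v')=1, C('w')=3, C('x')=5, C('y')=6, C('z')=8
L[0]='v': occ=0, LF[0]=C('v')+0=1+0=1
L[1]='w': occ=0, LF[1]=C('w')+0=3+0=3
L[2]='z': occ=0, LF[2]=C('z')+0=8+0=8
L[3]='z': occ=1, LF[3]=C('z')+1=8+1=9
L[4]='x': occ=0, LF[4]=C('x')+0=5+0=5
L[5]='y': occ=0, LF[5]=C('y')+0=6+0=6
L[6]='$': occ=0, LF[6]=C('$')+0=0+0=0
L[7]='v': occ=1, LF[7]=C('v')+1=1+1=2
L[8]='w': occ=1, LF[8]=C('w')+1=3+1=4
L[9]='y': occ=1, LF[9]=C('y')+1=6+1=7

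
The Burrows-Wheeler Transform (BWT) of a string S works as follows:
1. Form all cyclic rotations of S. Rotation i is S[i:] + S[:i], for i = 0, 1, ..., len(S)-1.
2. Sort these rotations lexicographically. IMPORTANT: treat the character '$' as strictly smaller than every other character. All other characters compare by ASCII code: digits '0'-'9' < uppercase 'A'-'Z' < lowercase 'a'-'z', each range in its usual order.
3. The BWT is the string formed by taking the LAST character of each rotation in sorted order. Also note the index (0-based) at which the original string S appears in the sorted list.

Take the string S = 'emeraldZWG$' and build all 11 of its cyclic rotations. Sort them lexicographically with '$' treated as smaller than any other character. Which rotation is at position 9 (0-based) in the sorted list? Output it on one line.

All 11 rotations (rotation i = S[i:]+S[:i]):
  rot[0] = emeraldZWG$
  rot[1] = meraldZWG$e
  rot[2] = eraldZWG$em
  rot[3] = raldZWG$eme
  rot[4] = aldZWG$emer
  rot[5] = ldZWG$emera
  rot[6] = dZWG$emeral
  rot[7] = ZWG$emerald
  rot[8] = WG$emeraldZ
  rot[9] = G$emeraldZW
  rot[10] = $emeraldZWG
Sorted (with $ < everything):
  sorted[0] = $emeraldZWG
  sorted[1] = G$emeraldZW
  sorted[2] = WG$emeraldZ
  sorted[3] = ZWG$emerald
  sorted[4] = aldZWG$emer
  sorted[5] = dZWG$emeral
  sorted[6] = emeraldZWG$
  sorted[7] = eraldZWG$em
  sorted[8] = ldZWG$emera
  sorted[9] = meraldZWG$e
  sorted[10] = raldZWG$eme
sorted[9] = meraldZWG$e

Answer: meraldZWG$e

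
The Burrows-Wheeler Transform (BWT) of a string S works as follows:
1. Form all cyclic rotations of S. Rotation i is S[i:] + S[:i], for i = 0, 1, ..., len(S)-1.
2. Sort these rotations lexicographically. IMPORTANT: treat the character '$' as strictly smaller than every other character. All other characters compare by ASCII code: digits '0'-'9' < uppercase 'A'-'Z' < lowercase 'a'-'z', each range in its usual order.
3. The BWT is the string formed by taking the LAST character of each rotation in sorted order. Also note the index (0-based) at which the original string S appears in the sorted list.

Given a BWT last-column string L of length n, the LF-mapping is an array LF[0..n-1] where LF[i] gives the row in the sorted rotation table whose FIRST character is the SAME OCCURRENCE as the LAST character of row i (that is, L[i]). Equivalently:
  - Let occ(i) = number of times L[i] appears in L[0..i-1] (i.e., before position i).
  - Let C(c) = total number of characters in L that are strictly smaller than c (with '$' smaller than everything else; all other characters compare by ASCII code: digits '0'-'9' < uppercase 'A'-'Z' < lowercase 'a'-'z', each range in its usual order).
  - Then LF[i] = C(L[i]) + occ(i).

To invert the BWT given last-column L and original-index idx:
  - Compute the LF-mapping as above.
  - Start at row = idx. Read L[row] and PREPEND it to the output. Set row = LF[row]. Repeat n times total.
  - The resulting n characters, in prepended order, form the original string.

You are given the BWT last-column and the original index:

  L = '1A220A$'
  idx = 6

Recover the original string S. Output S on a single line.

LF mapping: 2 5 3 4 1 6 0
Walk LF starting at row 6, prepending L[row]:
  step 1: row=6, L[6]='$', prepend. Next row=LF[6]=0
  step 2: row=0, L[0]='1', prepend. Next row=LF[0]=2
  step 3: row=2, L[2]='2', prepend. Next row=LF[2]=3
  step 4: row=3, L[3]='2', prepend. Next row=LF[3]=4
  step 5: row=4, L[4]='0', prepend. Next row=LF[4]=1
  step 6: row=1, L[1]='A', prepend. Next row=LF[1]=5
  step 7: row=5, L[5]='A', prepend. Next row=LF[5]=6
Reversed output: AA0221$

Answer: AA0221$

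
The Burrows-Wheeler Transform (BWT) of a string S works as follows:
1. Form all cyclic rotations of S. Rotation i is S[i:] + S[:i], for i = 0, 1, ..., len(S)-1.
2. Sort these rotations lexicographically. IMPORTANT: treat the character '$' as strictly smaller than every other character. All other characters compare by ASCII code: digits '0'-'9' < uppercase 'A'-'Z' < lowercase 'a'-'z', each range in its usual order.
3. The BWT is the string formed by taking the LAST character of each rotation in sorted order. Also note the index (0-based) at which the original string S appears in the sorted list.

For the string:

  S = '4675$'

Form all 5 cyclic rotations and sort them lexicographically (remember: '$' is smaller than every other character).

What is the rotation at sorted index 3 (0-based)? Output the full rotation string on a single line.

All 5 rotations (rotation i = S[i:]+S[:i]):
  rot[0] = 4675$
  rot[1] = 675$4
  rot[2] = 75$46
  rot[3] = 5$467
  rot[4] = $4675
Sorted (with $ < everything):
  sorted[0] = $4675
  sorted[1] = 4675$
  sorted[2] = 5$467
  sorted[3] = 675$4
  sorted[4] = 75$46
sorted[3] = 675$4

Answer: 675$4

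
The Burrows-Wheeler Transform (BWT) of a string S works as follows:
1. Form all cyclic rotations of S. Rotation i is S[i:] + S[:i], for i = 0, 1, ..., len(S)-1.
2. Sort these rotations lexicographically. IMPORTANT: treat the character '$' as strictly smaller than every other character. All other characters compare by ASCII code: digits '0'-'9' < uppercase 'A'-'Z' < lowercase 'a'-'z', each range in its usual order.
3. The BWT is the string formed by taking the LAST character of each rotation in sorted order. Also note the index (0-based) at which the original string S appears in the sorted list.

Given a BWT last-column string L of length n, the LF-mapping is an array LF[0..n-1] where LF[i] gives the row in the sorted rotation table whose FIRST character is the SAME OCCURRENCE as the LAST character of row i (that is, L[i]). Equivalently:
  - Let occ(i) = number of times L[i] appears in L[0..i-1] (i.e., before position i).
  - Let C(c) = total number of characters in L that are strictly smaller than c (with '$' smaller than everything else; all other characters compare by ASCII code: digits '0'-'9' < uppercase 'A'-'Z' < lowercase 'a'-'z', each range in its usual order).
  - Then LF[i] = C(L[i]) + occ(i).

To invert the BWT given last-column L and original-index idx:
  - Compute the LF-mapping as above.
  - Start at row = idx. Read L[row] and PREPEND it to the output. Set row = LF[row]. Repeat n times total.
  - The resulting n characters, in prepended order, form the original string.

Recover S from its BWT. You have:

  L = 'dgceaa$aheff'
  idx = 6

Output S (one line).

LF mapping: 5 10 4 6 1 2 0 3 11 7 8 9
Walk LF starting at row 6, prepending L[row]:
  step 1: row=6, L[6]='$', prepend. Next row=LF[6]=0
  step 2: row=0, L[0]='d', prepend. Next row=LF[0]=5
  step 3: row=5, L[5]='a', prepend. Next row=LF[5]=2
  step 4: row=2, L[2]='c', prepend. Next row=LF[2]=4
  step 5: row=4, L[4]='a', prepend. Next row=LF[4]=1
  step 6: row=1, L[1]='g', prepend. Next row=LF[1]=10
  step 7: row=10, L[10]='f', prepend. Next row=LF[10]=8
  step 8: row=8, L[8]='h', prepend. Next row=LF[8]=11
  step 9: row=11, L[11]='f', prepend. Next row=LF[11]=9
  step 10: row=9, L[9]='e', prepend. Next row=LF[9]=7
  step 11: row=7, L[7]='a', prepend. Next row=LF[7]=3
  step 12: row=3, L[3]='e', prepend. Next row=LF[3]=6
Reversed output: eaefhfgacad$

Answer: eaefhfgacad$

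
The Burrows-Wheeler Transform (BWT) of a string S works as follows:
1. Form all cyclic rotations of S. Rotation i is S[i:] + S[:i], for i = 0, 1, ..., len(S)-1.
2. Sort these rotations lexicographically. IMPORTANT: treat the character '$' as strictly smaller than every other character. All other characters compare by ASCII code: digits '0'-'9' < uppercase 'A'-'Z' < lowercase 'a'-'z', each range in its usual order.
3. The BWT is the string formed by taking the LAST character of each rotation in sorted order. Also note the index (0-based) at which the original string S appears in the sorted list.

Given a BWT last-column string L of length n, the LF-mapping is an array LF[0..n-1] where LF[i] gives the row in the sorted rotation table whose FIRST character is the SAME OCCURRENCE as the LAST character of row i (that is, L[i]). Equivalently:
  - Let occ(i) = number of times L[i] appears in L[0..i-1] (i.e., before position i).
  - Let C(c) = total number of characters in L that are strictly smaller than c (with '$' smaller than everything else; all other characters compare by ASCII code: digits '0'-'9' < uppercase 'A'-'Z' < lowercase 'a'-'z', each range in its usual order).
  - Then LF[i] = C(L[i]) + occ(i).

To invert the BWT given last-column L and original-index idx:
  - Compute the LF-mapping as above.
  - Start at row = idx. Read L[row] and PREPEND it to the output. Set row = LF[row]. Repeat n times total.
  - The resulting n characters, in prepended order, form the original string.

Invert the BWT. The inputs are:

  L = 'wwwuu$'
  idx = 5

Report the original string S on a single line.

Answer: wuwuw$

Derivation:
LF mapping: 3 4 5 1 2 0
Walk LF starting at row 5, prepending L[row]:
  step 1: row=5, L[5]='$', prepend. Next row=LF[5]=0
  step 2: row=0, L[0]='w', prepend. Next row=LF[0]=3
  step 3: row=3, L[3]='u', prepend. Next row=LF[3]=1
  step 4: row=1, L[1]='w', prepend. Next row=LF[1]=4
  step 5: row=4, L[4]='u', prepend. Next row=LF[4]=2
  step 6: row=2, L[2]='w', prepend. Next row=LF[2]=5
Reversed output: wuwuw$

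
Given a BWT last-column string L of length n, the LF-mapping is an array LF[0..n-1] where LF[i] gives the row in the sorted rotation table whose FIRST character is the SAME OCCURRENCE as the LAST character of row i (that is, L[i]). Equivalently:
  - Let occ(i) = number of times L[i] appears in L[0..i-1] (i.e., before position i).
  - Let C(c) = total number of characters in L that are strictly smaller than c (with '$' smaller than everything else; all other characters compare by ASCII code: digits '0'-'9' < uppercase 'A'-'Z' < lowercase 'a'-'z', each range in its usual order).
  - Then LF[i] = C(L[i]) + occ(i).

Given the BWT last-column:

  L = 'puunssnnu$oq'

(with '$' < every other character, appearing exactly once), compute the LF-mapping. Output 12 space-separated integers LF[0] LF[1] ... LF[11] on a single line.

Answer: 5 9 10 1 7 8 2 3 11 0 4 6

Derivation:
Char counts: '$':1, 'n':3, 'o':1, 'p':1, 'q':1, 's':2, 'u':3
C (first-col start): C('$')=0, C('n')=1, C('o')=4, C('p')=5, C('q')=6, C('s')=7, C('u')=9
L[0]='p': occ=0, LF[0]=C('p')+0=5+0=5
L[1]='u': occ=0, LF[1]=C('u')+0=9+0=9
L[2]='u': occ=1, LF[2]=C('u')+1=9+1=10
L[3]='n': occ=0, LF[3]=C('n')+0=1+0=1
L[4]='s': occ=0, LF[4]=C('s')+0=7+0=7
L[5]='s': occ=1, LF[5]=C('s')+1=7+1=8
L[6]='n': occ=1, LF[6]=C('n')+1=1+1=2
L[7]='n': occ=2, LF[7]=C('n')+2=1+2=3
L[8]='u': occ=2, LF[8]=C('u')+2=9+2=11
L[9]='$': occ=0, LF[9]=C('$')+0=0+0=0
L[10]='o': occ=0, LF[10]=C('o')+0=4+0=4
L[11]='q': occ=0, LF[11]=C('q')+0=6+0=6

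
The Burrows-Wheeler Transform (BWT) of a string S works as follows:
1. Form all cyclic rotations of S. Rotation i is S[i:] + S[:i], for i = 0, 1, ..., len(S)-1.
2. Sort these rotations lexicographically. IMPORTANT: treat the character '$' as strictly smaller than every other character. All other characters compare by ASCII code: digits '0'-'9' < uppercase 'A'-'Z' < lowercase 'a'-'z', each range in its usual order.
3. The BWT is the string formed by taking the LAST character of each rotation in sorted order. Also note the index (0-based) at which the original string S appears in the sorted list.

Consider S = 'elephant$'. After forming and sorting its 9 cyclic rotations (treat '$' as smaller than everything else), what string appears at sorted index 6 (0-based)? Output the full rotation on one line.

Answer: nt$elepha

Derivation:
All 9 rotations (rotation i = S[i:]+S[:i]):
  rot[0] = elephant$
  rot[1] = lephant$e
  rot[2] = ephant$el
  rot[3] = phant$ele
  rot[4] = hant$elep
  rot[5] = ant$eleph
  rot[6] = nt$elepha
  rot[7] = t$elephan
  rot[8] = $elephant
Sorted (with $ < everything):
  sorted[0] = $elephant
  sorted[1] = ant$eleph
  sorted[2] = elephant$
  sorted[3] = ephant$el
  sorted[4] = hant$elep
  sorted[5] = lephant$e
  sorted[6] = nt$elepha
  sorted[7] = phant$ele
  sorted[8] = t$elephan
sorted[6] = nt$elepha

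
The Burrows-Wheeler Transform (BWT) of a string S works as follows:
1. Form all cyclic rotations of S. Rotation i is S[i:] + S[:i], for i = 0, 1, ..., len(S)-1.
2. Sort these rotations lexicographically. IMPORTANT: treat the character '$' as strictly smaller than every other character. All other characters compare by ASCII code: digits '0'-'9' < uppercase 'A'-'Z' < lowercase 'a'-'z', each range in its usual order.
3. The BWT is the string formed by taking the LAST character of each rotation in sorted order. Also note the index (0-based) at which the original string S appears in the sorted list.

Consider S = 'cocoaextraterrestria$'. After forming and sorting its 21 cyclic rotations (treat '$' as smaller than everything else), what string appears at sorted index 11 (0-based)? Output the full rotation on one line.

Answer: ocoaextraterrestria$c

Derivation:
All 21 rotations (rotation i = S[i:]+S[:i]):
  rot[0] = cocoaextraterrestria$
  rot[1] = ocoaextraterrestria$c
  rot[2] = coaextraterrestria$co
  rot[3] = oaextraterrestria$coc
  rot[4] = aextraterrestria$coco
  rot[5] = extraterrestria$cocoa
  rot[6] = xtraterrestria$cocoae
  rot[7] = traterrestria$cocoaex
  rot[8] = raterrestria$cocoaext
  rot[9] = aterrestria$cocoaextr
  rot[10] = terrestria$cocoaextra
  rot[11] = errestria$cocoaextrat
  rot[12] = rrestria$cocoaextrate
  rot[13] = restria$cocoaextrater
  rot[14] = estria$cocoaextraterr
  rot[15] = stria$cocoaextraterre
  rot[16] = tria$cocoaextraterres
  rot[17] = ria$cocoaextraterrest
  rot[18] = ia$cocoaextraterrestr
  rot[19] = a$cocoaextraterrestri
  rot[20] = $cocoaextraterrestria
Sorted (with $ < everything):
  sorted[0] = $cocoaextraterrestria
  sorted[1] = a$cocoaextraterrestri
  sorted[2] = aextraterrestria$coco
  sorted[3] = aterrestria$cocoaextr
  sorted[4] = coaextraterrestria$co
  sorted[5] = cocoaextraterrestria$
  sorted[6] = errestria$cocoaextrat
  sorted[7] = estria$cocoaextraterr
  sorted[8] = extraterrestria$cocoa
  sorted[9] = ia$cocoaextraterrestr
  sorted[10] = oaextraterrestria$coc
  sorted[11] = ocoaextraterrestria$c
  sorted[12] = raterrestria$cocoaext
  sorted[13] = restria$cocoaextrater
  sorted[14] = ria$cocoaextraterrest
  sorted[15] = rrestria$cocoaextrate
  sorted[16] = stria$cocoaextraterre
  sorted[17] = terrestria$cocoaextra
  sorted[18] = traterrestria$cocoaex
  sorted[19] = tria$cocoaextraterres
  sorted[20] = xtraterrestria$cocoae
sorted[11] = ocoaextraterrestria$c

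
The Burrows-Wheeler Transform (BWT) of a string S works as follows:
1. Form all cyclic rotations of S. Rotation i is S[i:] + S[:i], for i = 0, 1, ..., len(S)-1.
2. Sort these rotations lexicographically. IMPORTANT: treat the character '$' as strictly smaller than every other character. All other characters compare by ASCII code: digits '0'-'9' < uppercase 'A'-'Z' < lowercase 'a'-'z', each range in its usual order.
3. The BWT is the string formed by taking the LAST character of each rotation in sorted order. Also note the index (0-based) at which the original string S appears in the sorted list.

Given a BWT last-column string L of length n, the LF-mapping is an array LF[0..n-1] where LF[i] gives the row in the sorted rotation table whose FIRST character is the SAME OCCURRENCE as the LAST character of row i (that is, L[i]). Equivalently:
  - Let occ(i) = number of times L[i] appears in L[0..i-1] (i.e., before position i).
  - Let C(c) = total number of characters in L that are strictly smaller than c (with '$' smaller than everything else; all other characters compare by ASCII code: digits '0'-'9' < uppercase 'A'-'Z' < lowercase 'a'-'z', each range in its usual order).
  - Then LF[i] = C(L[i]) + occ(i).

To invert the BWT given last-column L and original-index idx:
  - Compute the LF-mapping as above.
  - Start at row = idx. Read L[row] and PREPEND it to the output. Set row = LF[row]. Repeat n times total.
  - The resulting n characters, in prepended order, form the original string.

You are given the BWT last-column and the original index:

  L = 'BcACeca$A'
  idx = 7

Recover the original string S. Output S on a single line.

LF mapping: 3 6 1 4 8 7 5 0 2
Walk LF starting at row 7, prepending L[row]:
  step 1: row=7, L[7]='$', prepend. Next row=LF[7]=0
  step 2: row=0, L[0]='B', prepend. Next row=LF[0]=3
  step 3: row=3, L[3]='C', prepend. Next row=LF[3]=4
  step 4: row=4, L[4]='e', prepend. Next row=LF[4]=8
  step 5: row=8, L[8]='A', prepend. Next row=LF[8]=2
  step 6: row=2, L[2]='A', prepend. Next row=LF[2]=1
  step 7: row=1, L[1]='c', prepend. Next row=LF[1]=6
  step 8: row=6, L[6]='a', prepend. Next row=LF[6]=5
  step 9: row=5, L[5]='c', prepend. Next row=LF[5]=7
Reversed output: cacAAeCB$

Answer: cacAAeCB$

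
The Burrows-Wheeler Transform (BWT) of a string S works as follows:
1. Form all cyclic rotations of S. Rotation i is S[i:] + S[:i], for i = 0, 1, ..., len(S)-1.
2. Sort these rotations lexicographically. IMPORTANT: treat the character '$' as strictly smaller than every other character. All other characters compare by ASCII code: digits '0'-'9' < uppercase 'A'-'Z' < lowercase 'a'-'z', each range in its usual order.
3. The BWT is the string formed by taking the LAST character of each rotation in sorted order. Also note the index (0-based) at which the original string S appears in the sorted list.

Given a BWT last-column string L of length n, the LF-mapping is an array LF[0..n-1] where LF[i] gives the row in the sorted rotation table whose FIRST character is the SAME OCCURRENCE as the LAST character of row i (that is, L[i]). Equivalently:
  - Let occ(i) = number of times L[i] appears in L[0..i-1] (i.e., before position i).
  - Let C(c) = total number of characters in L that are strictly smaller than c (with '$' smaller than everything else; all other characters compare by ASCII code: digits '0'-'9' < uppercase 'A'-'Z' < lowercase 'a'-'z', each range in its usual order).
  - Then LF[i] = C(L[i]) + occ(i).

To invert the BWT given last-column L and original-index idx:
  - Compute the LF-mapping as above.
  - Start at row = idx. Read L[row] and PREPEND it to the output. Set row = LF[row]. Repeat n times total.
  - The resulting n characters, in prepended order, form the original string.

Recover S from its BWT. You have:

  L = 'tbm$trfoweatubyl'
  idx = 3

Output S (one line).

Answer: butterflywombat$

Derivation:
LF mapping: 10 2 7 0 11 9 5 8 14 4 1 12 13 3 15 6
Walk LF starting at row 3, prepending L[row]:
  step 1: row=3, L[3]='$', prepend. Next row=LF[3]=0
  step 2: row=0, L[0]='t', prepend. Next row=LF[0]=10
  step 3: row=10, L[10]='a', prepend. Next row=LF[10]=1
  step 4: row=1, L[1]='b', prepend. Next row=LF[1]=2
  step 5: row=2, L[2]='m', prepend. Next row=LF[2]=7
  step 6: row=7, L[7]='o', prepend. Next row=LF[7]=8
  step 7: row=8, L[8]='w', prepend. Next row=LF[8]=14
  step 8: row=14, L[14]='y', prepend. Next row=LF[14]=15
  step 9: row=15, L[15]='l', prepend. Next row=LF[15]=6
  step 10: row=6, L[6]='f', prepend. Next row=LF[6]=5
  step 11: row=5, L[5]='r', prepend. Next row=LF[5]=9
  step 12: row=9, L[9]='e', prepend. Next row=LF[9]=4
  step 13: row=4, L[4]='t', prepend. Next row=LF[4]=11
  step 14: row=11, L[11]='t', prepend. Next row=LF[11]=12
  step 15: row=12, L[12]='u', prepend. Next row=LF[12]=13
  step 16: row=13, L[13]='b', prepend. Next row=LF[13]=3
Reversed output: butterflywombat$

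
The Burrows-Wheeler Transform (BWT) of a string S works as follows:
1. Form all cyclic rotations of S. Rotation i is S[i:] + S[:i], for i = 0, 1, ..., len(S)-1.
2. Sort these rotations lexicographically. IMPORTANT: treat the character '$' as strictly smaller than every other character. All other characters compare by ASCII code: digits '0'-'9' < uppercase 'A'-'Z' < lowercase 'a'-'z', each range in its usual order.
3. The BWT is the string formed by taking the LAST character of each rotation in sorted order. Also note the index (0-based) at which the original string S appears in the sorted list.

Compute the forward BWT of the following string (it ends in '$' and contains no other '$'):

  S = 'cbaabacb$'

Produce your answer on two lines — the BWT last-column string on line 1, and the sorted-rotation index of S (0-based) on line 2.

Answer: bbabccaa$
8

Derivation:
All 9 rotations (rotation i = S[i:]+S[:i]):
  rot[0] = cbaabacb$
  rot[1] = baabacb$c
  rot[2] = aabacb$cb
  rot[3] = abacb$cba
  rot[4] = bacb$cbaa
  rot[5] = acb$cbaab
  rot[6] = cb$cbaaba
  rot[7] = b$cbaabac
  rot[8] = $cbaabacb
Sorted (with $ < everything):
  sorted[0] = $cbaabacb  (last char: 'b')
  sorted[1] = aabacb$cb  (last char: 'b')
  sorted[2] = abacb$cba  (last char: 'a')
  sorted[3] = acb$cbaab  (last char: 'b')
  sorted[4] = b$cbaabac  (last char: 'c')
  sorted[5] = baabacb$c  (last char: 'c')
  sorted[6] = bacb$cbaa  (last char: 'a')
  sorted[7] = cb$cbaaba  (last char: 'a')
  sorted[8] = cbaabacb$  (last char: '$')
Last column: bbabccaa$
Original string S is at sorted index 8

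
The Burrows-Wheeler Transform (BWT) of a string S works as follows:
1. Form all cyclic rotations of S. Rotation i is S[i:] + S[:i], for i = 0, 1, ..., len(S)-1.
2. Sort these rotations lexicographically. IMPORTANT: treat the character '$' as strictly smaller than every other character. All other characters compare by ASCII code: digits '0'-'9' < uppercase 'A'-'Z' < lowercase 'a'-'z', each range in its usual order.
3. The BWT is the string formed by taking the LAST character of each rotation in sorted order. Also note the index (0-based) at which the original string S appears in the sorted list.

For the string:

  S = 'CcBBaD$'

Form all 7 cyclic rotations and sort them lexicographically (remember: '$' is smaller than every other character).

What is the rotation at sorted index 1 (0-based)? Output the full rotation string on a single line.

Answer: BBaD$Cc

Derivation:
All 7 rotations (rotation i = S[i:]+S[:i]):
  rot[0] = CcBBaD$
  rot[1] = cBBaD$C
  rot[2] = BBaD$Cc
  rot[3] = BaD$CcB
  rot[4] = aD$CcBB
  rot[5] = D$CcBBa
  rot[6] = $CcBBaD
Sorted (with $ < everything):
  sorted[0] = $CcBBaD
  sorted[1] = BBaD$Cc
  sorted[2] = BaD$CcB
  sorted[3] = CcBBaD$
  sorted[4] = D$CcBBa
  sorted[5] = aD$CcBB
  sorted[6] = cBBaD$C
sorted[1] = BBaD$Cc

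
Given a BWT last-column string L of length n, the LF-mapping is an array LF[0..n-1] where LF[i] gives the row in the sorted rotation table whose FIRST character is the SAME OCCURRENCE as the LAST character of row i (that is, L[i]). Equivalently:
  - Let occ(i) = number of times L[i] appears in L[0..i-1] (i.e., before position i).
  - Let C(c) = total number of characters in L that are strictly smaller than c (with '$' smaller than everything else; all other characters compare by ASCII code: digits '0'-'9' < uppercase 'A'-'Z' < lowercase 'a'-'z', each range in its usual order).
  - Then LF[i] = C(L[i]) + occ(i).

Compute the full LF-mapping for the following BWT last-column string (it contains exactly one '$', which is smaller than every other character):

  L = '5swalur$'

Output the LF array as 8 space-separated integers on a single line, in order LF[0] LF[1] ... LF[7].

Answer: 1 5 7 2 3 6 4 0

Derivation:
Char counts: '$':1, '5':1, 'a':1, 'l':1, 'r':1, 's':1, 'u':1, 'w':1
C (first-col start): C('$')=0, C('5')=1, C('a')=2, C('l')=3, C('r')=4, C('s')=5, C('u')=6, C('w')=7
L[0]='5': occ=0, LF[0]=C('5')+0=1+0=1
L[1]='s': occ=0, LF[1]=C('s')+0=5+0=5
L[2]='w': occ=0, LF[2]=C('w')+0=7+0=7
L[3]='a': occ=0, LF[3]=C('a')+0=2+0=2
L[4]='l': occ=0, LF[4]=C('l')+0=3+0=3
L[5]='u': occ=0, LF[5]=C('u')+0=6+0=6
L[6]='r': occ=0, LF[6]=C('r')+0=4+0=4
L[7]='$': occ=0, LF[7]=C('$')+0=0+0=0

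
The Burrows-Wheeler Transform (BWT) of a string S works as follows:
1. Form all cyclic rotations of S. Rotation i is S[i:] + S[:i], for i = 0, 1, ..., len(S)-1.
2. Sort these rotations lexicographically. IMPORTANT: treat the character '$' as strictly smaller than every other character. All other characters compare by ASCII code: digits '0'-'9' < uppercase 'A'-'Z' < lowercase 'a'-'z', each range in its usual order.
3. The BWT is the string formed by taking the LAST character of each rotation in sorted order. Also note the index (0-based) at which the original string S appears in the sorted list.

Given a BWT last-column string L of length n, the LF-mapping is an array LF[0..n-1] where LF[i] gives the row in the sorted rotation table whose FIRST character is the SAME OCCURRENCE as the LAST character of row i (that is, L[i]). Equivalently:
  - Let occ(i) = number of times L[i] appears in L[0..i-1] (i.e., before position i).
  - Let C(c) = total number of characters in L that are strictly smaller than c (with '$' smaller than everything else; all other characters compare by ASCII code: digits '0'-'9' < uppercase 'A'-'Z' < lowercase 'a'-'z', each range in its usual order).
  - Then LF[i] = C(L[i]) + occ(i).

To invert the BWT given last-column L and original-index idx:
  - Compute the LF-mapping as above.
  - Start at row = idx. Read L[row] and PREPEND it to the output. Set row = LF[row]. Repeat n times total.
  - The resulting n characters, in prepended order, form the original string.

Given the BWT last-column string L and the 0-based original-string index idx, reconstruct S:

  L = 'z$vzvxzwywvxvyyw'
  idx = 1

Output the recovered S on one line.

LF mapping: 13 0 1 14 2 8 15 5 10 6 3 9 4 11 12 7
Walk LF starting at row 1, prepending L[row]:
  step 1: row=1, L[1]='$', prepend. Next row=LF[1]=0
  step 2: row=0, L[0]='z', prepend. Next row=LF[0]=13
  step 3: row=13, L[13]='y', prepend. Next row=LF[13]=11
  step 4: row=11, L[11]='x', prepend. Next row=LF[11]=9
  step 5: row=9, L[9]='w', prepend. Next row=LF[9]=6
  step 6: row=6, L[6]='z', prepend. Next row=LF[6]=15
  step 7: row=15, L[15]='w', prepend. Next row=LF[15]=7
  step 8: row=7, L[7]='w', prepend. Next row=LF[7]=5
  step 9: row=5, L[5]='x', prepend. Next row=LF[5]=8
  step 10: row=8, L[8]='y', prepend. Next row=LF[8]=10
  step 11: row=10, L[10]='v', prepend. Next row=LF[10]=3
  step 12: row=3, L[3]='z', prepend. Next row=LF[3]=14
  step 13: row=14, L[14]='y', prepend. Next row=LF[14]=12
  step 14: row=12, L[12]='v', prepend. Next row=LF[12]=4
  step 15: row=4, L[4]='v', prepend. Next row=LF[4]=2
  step 16: row=2, L[2]='v', prepend. Next row=LF[2]=1
Reversed output: vvvyzvyxwwzwxyz$

Answer: vvvyzvyxwwzwxyz$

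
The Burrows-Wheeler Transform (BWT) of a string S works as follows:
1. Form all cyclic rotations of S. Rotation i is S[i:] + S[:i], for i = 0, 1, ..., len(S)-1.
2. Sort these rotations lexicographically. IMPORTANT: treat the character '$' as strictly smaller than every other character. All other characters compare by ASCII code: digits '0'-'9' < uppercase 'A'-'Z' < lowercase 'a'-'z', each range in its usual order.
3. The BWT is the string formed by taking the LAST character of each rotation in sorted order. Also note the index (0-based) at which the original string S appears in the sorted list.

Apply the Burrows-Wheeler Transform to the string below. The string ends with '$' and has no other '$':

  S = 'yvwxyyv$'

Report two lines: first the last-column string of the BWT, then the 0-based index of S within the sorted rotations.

All 8 rotations (rotation i = S[i:]+S[:i]):
  rot[0] = yvwxyyv$
  rot[1] = vwxyyv$y
  rot[2] = wxyyv$yv
  rot[3] = xyyv$yvw
  rot[4] = yyv$yvwx
  rot[5] = yv$yvwxy
  rot[6] = v$yvwxyy
  rot[7] = $yvwxyyv
Sorted (with $ < everything):
  sorted[0] = $yvwxyyv  (last char: 'v')
  sorted[1] = v$yvwxyy  (last char: 'y')
  sorted[2] = vwxyyv$y  (last char: 'y')
  sorted[3] = wxyyv$yv  (last char: 'v')
  sorted[4] = xyyv$yvw  (last char: 'w')
  sorted[5] = yv$yvwxy  (last char: 'y')
  sorted[6] = yvwxyyv$  (last char: '$')
  sorted[7] = yyv$yvwx  (last char: 'x')
Last column: vyyvwy$x
Original string S is at sorted index 6

Answer: vyyvwy$x
6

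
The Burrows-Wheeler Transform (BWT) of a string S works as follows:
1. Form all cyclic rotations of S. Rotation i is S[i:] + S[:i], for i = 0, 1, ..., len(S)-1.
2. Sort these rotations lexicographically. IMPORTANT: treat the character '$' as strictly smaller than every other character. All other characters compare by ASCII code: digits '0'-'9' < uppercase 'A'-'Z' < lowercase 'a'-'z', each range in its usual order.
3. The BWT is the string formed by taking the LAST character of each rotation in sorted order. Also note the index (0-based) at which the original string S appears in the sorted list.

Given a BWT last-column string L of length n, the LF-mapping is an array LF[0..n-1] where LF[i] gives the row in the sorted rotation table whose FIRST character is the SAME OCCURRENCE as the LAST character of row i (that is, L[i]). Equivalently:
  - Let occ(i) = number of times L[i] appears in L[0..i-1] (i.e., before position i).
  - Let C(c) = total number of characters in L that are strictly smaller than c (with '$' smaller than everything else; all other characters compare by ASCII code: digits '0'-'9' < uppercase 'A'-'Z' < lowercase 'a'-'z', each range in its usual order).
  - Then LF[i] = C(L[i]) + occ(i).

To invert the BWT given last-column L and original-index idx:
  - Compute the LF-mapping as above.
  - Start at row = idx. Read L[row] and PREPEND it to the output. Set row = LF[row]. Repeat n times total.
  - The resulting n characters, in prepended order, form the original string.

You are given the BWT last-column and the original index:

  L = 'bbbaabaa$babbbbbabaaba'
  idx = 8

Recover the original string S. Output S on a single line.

LF mapping: 10 11 12 1 2 13 3 4 0 14 5 15 16 17 18 19 6 20 7 8 21 9
Walk LF starting at row 8, prepending L[row]:
  step 1: row=8, L[8]='$', prepend. Next row=LF[8]=0
  step 2: row=0, L[0]='b', prepend. Next row=LF[0]=10
  step 3: row=10, L[10]='a', prepend. Next row=LF[10]=5
  step 4: row=5, L[5]='b', prepend. Next row=LF[5]=13
  step 5: row=13, L[13]='b', prepend. Next row=LF[13]=17
  step 6: row=17, L[17]='b', prepend. Next row=LF[17]=20
  step 7: row=20, L[20]='b', prepend. Next row=LF[20]=21
  step 8: row=21, L[21]='a', prepend. Next row=LF[21]=9
  step 9: row=9, L[9]='b', prepend. Next row=LF[9]=14
  step 10: row=14, L[14]='b', prepend. Next row=LF[14]=18
  step 11: row=18, L[18]='a', prepend. Next row=LF[18]=7
  step 12: row=7, L[7]='a', prepend. Next row=LF[7]=4
  step 13: row=4, L[4]='a', prepend. Next row=LF[4]=2
  step 14: row=2, L[2]='b', prepend. Next row=LF[2]=12
  step 15: row=12, L[12]='b', prepend. Next row=LF[12]=16
  step 16: row=16, L[16]='a', prepend. Next row=LF[16]=6
  step 17: row=6, L[6]='a', prepend. Next row=LF[6]=3
  step 18: row=3, L[3]='a', prepend. Next row=LF[3]=1
  step 19: row=1, L[1]='b', prepend. Next row=LF[1]=11
  step 20: row=11, L[11]='b', prepend. Next row=LF[11]=15
  step 21: row=15, L[15]='b', prepend. Next row=LF[15]=19
  step 22: row=19, L[19]='a', prepend. Next row=LF[19]=8
Reversed output: abbbaaabbaaabbabbbbab$

Answer: abbbaaabbaaabbabbbbab$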